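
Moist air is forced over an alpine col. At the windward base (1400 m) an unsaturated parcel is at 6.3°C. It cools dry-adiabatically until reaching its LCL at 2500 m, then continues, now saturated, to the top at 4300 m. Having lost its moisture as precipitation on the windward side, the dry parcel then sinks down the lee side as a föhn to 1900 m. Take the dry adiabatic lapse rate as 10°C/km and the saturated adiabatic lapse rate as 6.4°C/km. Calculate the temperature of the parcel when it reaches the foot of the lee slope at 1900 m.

From 1400 m to 2500 m (dry): cools by 10 × 1.1 = 11°C, giving -4.7°C.
From 2500 m to 4300 m (saturated): cools by 6.4 × 1.8 = 11.52°C, giving -16.22°C.
From 4300 m to 1900 m (dry descent): warms by 10 × 2.4 = 24°C, giving 7.78°C.

7.78°C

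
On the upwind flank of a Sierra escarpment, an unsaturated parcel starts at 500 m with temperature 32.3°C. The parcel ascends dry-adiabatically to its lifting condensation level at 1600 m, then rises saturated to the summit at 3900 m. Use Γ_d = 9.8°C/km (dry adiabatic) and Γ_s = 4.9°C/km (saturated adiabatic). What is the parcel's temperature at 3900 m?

10.25°C

500 → 1600 m (dry, 9.8°C/km): ΔT = -9.8 × 1.1 = -10.78°C → T = 21.52°C
1600 → 3900 m (saturated, 4.9°C/km): ΔT = -4.9 × 2.3 = -11.27°C → T = 10.25°C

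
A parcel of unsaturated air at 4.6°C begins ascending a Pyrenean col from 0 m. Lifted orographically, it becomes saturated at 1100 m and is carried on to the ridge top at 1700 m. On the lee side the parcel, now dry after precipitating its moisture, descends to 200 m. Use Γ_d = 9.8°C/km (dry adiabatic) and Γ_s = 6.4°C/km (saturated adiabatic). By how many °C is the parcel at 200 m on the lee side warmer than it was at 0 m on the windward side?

From 0 m to 1100 m (dry): cools by 9.8 × 1.1 = 10.78°C, giving -6.18°C.
From 1100 m to 1700 m (saturated): cools by 6.4 × 0.6 = 3.84°C, giving -10.02°C.
From 1700 m to 200 m (dry descent): warms by 9.8 × 1.5 = 14.7°C, giving 4.68°C.
Net change vs windward start: 4.68 − 4.6 = +0.08°C

+0.08°C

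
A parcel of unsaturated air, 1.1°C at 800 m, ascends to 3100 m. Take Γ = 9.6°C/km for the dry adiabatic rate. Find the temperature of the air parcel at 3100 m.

-20.98°C

800 → 3100 m (dry adiabatic, 9.6°C/km): ΔT = -9.6 × 2.3 = -22.08°C → T = -20.98°C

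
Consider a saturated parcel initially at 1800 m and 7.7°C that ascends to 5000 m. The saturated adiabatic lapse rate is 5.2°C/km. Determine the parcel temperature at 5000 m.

1800–5000 m, saturated adiabatic: Δz = 3.2 km ⇒ ΔT = -16.64°C; T = -8.94°C

-8.94°C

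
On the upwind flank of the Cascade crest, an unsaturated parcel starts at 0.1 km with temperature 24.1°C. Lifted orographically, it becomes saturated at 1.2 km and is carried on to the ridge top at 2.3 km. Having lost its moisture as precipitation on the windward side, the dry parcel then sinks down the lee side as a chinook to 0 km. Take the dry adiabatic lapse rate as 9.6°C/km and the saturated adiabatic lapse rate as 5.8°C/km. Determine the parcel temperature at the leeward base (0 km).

100–1200 m, dry: Δz = 1.1 km ⇒ ΔT = -10.56°C; T = 13.54°C
1200–2300 m, saturated: Δz = 1.1 km ⇒ ΔT = -6.38°C; T = 7.16°C
2300–0 m, dry descent: Δz = 2.3 km ⇒ ΔT = +22.08°C; T = 29.24°C

29.24°C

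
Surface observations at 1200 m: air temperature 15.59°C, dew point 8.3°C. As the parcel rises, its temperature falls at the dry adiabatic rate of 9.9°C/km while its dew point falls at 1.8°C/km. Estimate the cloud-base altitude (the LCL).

T and T_d converge at 9.9 − 1.8 = 8.1°C per km
Height above start = (15.59 − 8.3) / 8.1 = 0.9 km
LCL altitude = 1200 m + 900 m = 2100 m

2100 m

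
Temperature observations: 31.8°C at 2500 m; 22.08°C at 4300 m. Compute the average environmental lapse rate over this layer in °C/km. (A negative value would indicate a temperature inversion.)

Γ = −ΔT/Δz = (31.8 − 22.08) / (4300 − 2500) m
  = 9.72°C / 1.8 km = 5.4°C/km

5.4°C/km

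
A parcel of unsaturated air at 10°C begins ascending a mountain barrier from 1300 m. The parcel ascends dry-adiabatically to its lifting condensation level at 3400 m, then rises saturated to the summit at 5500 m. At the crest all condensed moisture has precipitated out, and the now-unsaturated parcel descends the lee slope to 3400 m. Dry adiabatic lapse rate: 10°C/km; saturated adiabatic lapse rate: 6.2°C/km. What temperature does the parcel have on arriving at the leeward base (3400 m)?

From 1300 m to 3400 m (dry): cools by 10 × 2.1 = 21°C, giving -11°C.
From 3400 m to 5500 m (saturated): cools by 6.2 × 2.1 = 13.02°C, giving -24.02°C.
From 5500 m to 3400 m (dry descent): warms by 10 × 2.1 = 21°C, giving -3.02°C.

-3.02°C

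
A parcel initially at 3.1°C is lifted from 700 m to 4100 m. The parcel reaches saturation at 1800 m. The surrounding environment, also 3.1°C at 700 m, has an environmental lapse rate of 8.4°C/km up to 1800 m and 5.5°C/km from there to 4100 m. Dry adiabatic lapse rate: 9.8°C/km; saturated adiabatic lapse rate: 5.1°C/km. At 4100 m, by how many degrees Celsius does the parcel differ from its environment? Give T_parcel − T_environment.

Parcel:
  700 → 1800 m (dry, 9.8°C/km): ΔT = -9.8 × 1.1 = -10.78°C → T = -7.68°C
  1800 → 4100 m (saturated, 5.1°C/km): ΔT = -5.1 × 2.3 = -11.73°C → T = -19.41°C
Environment:
  700 → 1800 m (environment, lower layer, 8.4°C/km): ΔT = -8.4 × 1.1 = -9.24°C → T = -6.14°C
  1800 → 4100 m (environment, upper layer, 5.5°C/km): ΔT = -5.5 × 2.3 = -12.65°C → T = -18.79°C
T_parcel − T_env = -19.41 − (-18.79) = -0.62°C

-0.62°C (parcel cooler than environment)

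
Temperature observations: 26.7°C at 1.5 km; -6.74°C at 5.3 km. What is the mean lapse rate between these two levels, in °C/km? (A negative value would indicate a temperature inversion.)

8.8°C/km

Γ = −ΔT/Δz = (26.7 − (-6.74)) / (5300 − 1500) m
  = 33.44°C / 3.8 km = 8.8°C/km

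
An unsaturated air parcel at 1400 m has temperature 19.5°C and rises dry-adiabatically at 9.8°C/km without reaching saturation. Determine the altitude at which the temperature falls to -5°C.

Height above start = (19.5 − (-5)) / 9.8 = 2.5 km
Altitude = 1400 m + 2500 m = 3900 m

3900 m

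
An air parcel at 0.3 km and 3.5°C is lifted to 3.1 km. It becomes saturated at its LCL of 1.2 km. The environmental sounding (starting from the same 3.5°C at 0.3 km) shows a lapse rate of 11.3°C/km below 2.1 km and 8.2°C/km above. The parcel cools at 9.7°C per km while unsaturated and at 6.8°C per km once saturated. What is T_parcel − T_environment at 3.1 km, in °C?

+6.89°C (parcel warmer than environment)

Parcel:
  300 → 1200 m (dry, 9.7°C/km): ΔT = -9.7 × 0.9 = -8.73°C → T = -5.23°C
  1200 → 3100 m (saturated, 6.8°C/km): ΔT = -6.8 × 1.9 = -12.92°C → T = -18.15°C
Environment:
  300 → 2100 m (environment, lower layer, 11.3°C/km): ΔT = -11.3 × 1.8 = -20.34°C → T = -16.84°C
  2100 → 3100 m (environment, upper layer, 8.2°C/km): ΔT = -8.2 × 1 = -8.2°C → T = -25.04°C
T_parcel − T_env = -18.15 − (-25.04) = +6.89°C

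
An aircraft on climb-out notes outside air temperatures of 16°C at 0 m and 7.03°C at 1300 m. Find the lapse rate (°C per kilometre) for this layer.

6.9°C/km

Γ = −ΔT/Δz = (16 − 7.03) / (1300 − 0) m
  = 8.97°C / 1.3 km = 6.9°C/km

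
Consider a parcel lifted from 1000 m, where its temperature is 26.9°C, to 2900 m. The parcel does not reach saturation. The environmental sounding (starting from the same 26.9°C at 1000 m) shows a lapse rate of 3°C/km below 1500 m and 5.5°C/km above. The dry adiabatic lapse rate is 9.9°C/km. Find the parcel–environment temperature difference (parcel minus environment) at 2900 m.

Parcel:
  1000–2900 m, dry: Δz = 1.9 km ⇒ ΔT = -18.81°C; T = 8.09°C
Environment:
  1000–1500 m, environment, lower layer: Δz = 0.5 km ⇒ ΔT = -1.5°C; T = 25.4°C
  1500–2900 m, environment, upper layer: Δz = 1.4 km ⇒ ΔT = -7.7°C; T = 17.7°C
T_parcel − T_env = 8.09 − 17.7 = -9.61°C

-9.61°C (parcel cooler than environment)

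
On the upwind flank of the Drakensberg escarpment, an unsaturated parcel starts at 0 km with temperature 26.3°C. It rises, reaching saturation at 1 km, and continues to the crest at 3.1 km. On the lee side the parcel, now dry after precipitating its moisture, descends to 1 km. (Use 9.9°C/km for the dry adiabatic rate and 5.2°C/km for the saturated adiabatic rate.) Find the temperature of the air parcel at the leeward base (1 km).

From 0 m to 1000 m (dry): cools by 9.9 × 1 = 9.9°C, giving 16.4°C.
From 1000 m to 3100 m (saturated): cools by 5.2 × 2.1 = 10.92°C, giving 5.48°C.
From 3100 m to 1000 m (dry descent): warms by 9.9 × 2.1 = 20.79°C, giving 26.27°C.

26.27°C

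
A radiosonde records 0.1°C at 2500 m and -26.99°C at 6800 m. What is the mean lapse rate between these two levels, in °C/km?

Γ = −ΔT/Δz = (0.1 − (-26.99)) / (6800 − 2500) m
  = 27.09°C / 4.3 km = 6.3°C/km

6.3°C/km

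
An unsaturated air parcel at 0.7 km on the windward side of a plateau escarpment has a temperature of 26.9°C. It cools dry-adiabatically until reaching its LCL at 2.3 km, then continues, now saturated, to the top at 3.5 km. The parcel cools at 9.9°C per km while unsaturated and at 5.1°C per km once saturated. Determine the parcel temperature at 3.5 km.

4.94°C

700 → 2300 m (dry, 9.9°C/km): ΔT = -9.9 × 1.6 = -15.84°C → T = 11.06°C
2300 → 3500 m (saturated, 5.1°C/km): ΔT = -5.1 × 1.2 = -6.12°C → T = 4.94°C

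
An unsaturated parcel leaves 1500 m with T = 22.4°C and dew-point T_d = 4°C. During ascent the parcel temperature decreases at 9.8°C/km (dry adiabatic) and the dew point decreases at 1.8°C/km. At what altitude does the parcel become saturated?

T and T_d converge at 9.8 − 1.8 = 8°C per km
Height above start = (22.4 − 4) / 8 = 2.3 km
LCL altitude = 1500 m + 2300 m = 3800 m

3800 m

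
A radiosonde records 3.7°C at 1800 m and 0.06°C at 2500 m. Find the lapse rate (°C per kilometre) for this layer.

Γ = −ΔT/Δz = (3.7 − 0.06) / (2500 − 1800) m
  = 3.64°C / 0.7 km = 5.2°C/km

5.2°C/km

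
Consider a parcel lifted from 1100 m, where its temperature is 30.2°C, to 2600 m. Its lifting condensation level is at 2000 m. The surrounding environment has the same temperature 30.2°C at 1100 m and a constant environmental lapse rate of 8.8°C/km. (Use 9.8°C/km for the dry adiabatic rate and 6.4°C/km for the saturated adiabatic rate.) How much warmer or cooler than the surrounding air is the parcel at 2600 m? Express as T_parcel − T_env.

Parcel:
  From 1100 m to 2000 m (dry): cools by 9.8 × 0.9 = 8.82°C, giving 21.38°C.
  From 2000 m to 2600 m (saturated): cools by 6.4 × 0.6 = 3.84°C, giving 17.54°C.
Environment:
  From 1100 m to 2600 m (environment): cools by 8.8 × 1.5 = 13.2°C, giving 17°C.
T_parcel − T_env = 17.54 − 17 = +0.54°C

+0.54°C (parcel warmer than environment)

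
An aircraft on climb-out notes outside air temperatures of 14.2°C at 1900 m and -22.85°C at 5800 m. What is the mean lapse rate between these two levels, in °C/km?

Γ = −ΔT/Δz = (14.2 − (-22.85)) / (5800 − 1900) m
  = 37.05°C / 3.9 km = 9.5°C/km

9.5°C/km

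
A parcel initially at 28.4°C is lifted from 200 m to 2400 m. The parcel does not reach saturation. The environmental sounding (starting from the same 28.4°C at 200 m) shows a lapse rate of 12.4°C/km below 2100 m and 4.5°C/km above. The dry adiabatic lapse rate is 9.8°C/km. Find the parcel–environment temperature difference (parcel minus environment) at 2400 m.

Parcel:
  From 200 m to 2400 m (dry): cools by 9.8 × 2.2 = 21.56°C, giving 6.84°C.
Environment:
  From 200 m to 2100 m (environment, lower layer): cools by 12.4 × 1.9 = 23.56°C, giving 4.84°C.
  From 2100 m to 2400 m (environment, upper layer): cools by 4.5 × 0.3 = 1.35°C, giving 3.49°C.
T_parcel − T_env = 6.84 − 3.49 = +3.35°C

+3.35°C (parcel warmer than environment)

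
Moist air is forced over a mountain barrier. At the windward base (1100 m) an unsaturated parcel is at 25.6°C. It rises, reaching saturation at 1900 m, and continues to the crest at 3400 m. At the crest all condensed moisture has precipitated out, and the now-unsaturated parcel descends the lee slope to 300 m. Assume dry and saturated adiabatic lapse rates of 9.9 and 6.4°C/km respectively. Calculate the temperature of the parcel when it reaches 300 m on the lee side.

38.77°C

Dry to 1900 m: -9.9 × 0.8 km = -7.92°C, so T = 17.68°C.
Saturated to 3400 m: -6.4 × 1.5 km = -9.6°C, so T = 8.08°C.
Dry descent to 300 m: +9.9 × 3.1 km = +30.69°C, so T = 38.77°C.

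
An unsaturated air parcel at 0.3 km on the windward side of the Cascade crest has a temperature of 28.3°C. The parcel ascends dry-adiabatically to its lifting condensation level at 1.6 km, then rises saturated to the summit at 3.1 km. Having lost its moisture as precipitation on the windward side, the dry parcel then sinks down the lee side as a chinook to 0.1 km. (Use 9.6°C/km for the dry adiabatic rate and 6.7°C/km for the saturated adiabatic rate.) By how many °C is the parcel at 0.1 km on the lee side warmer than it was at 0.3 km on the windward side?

+6.27°C

From 300 m to 1600 m (dry): cools by 9.6 × 1.3 = 12.48°C, giving 15.82°C.
From 1600 m to 3100 m (saturated): cools by 6.7 × 1.5 = 10.05°C, giving 5.77°C.
From 3100 m to 100 m (dry descent): warms by 9.6 × 3 = 28.8°C, giving 34.57°C.
Net change vs windward start: 34.57 − 28.3 = +6.27°C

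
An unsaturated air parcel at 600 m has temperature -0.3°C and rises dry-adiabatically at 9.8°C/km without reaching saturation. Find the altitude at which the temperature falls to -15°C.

Height above start = (-0.3 − (-15)) / 9.8 = 1.5 km
Altitude = 600 m + 1500 m = 2100 m

2100 m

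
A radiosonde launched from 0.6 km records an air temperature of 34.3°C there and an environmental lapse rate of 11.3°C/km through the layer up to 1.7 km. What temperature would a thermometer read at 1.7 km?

600 → 1700 m (environmental, 11.3°C/km): ΔT = -11.3 × 1.1 = -12.43°C → T = 21.87°C

21.87°C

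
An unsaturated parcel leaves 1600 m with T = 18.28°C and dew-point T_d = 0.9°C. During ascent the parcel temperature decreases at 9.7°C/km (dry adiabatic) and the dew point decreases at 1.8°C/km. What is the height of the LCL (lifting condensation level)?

3800 m

T and T_d converge at 9.7 − 1.8 = 7.9°C per km
Height above start = (18.28 − 0.9) / 7.9 = 2.2 km
LCL altitude = 1600 m + 2200 m = 3800 m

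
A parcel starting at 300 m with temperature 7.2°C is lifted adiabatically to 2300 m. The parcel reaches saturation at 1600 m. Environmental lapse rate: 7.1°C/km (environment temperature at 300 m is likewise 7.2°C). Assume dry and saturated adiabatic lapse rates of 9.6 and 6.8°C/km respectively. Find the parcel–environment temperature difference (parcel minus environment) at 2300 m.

-3.04°C (parcel cooler than environment)

Parcel:
  Dry to 1600 m: -9.6 × 1.3 km = -12.48°C, so T = -5.28°C.
  Saturated to 2300 m: -6.8 × 0.7 km = -4.76°C, so T = -10.04°C.
Environment:
  Environment to 2300 m: -7.1 × 2 km = -14.2°C, so T = -7°C.
T_parcel − T_env = -10.04 − (-7) = -3.04°C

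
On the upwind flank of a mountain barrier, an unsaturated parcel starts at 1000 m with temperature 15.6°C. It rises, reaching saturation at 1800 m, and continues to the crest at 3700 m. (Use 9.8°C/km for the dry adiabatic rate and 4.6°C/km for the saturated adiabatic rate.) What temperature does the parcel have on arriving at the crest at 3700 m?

1000 → 1800 m (dry, 9.8°C/km): ΔT = -9.8 × 0.8 = -7.84°C → T = 7.76°C
1800 → 3700 m (saturated, 4.6°C/km): ΔT = -4.6 × 1.9 = -8.74°C → T = -0.98°C

-0.98°C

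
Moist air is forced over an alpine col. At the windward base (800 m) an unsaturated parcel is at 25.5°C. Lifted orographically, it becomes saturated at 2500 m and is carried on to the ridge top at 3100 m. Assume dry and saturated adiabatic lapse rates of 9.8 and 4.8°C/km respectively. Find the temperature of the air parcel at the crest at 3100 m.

5.96°C

800 → 2500 m (dry, 9.8°C/km): ΔT = -9.8 × 1.7 = -16.66°C → T = 8.84°C
2500 → 3100 m (saturated, 4.8°C/km): ΔT = -4.8 × 0.6 = -2.88°C → T = 5.96°C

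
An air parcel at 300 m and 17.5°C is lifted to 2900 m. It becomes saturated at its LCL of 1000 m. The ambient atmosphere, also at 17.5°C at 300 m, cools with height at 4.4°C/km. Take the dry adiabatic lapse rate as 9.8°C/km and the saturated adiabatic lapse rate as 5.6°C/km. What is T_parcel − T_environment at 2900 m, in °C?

Parcel:
  300–1000 m, dry: Δz = 0.7 km ⇒ ΔT = -6.86°C; T = 10.64°C
  1000–2900 m, saturated: Δz = 1.9 km ⇒ ΔT = -10.64°C; T = 0°C
Environment:
  300–2900 m, environment: Δz = 2.6 km ⇒ ΔT = -11.44°C; T = 6.06°C
T_parcel − T_env = 0 − 6.06 = -6.06°C

-6.06°C (parcel cooler than environment)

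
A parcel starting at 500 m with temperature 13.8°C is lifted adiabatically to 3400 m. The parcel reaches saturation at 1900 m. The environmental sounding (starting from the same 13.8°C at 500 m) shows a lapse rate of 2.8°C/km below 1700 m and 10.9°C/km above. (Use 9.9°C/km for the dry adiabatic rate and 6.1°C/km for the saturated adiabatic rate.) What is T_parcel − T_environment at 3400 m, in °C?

Parcel:
  From 500 m to 1900 m (dry): cools by 9.9 × 1.4 = 13.86°C, giving -0.06°C.
  From 1900 m to 3400 m (saturated): cools by 6.1 × 1.5 = 9.15°C, giving -9.21°C.
Environment:
  From 500 m to 1700 m (environment, lower layer): cools by 2.8 × 1.2 = 3.36°C, giving 10.44°C.
  From 1700 m to 3400 m (environment, upper layer): cools by 10.9 × 1.7 = 18.53°C, giving -8.09°C.
T_parcel − T_env = -9.21 − (-8.09) = -1.12°C

-1.12°C (parcel cooler than environment)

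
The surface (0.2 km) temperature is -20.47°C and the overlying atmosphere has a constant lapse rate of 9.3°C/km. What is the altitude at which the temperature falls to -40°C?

Height above start = (-20.47 − (-40)) / 9.3 = 2.1 km
Altitude = 200 m + 2100 m = 2300 m

2.3 km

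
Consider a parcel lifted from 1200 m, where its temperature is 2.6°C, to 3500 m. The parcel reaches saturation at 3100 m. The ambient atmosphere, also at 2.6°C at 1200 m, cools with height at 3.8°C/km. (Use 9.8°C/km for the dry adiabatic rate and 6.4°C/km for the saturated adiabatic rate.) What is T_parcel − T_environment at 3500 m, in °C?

Parcel:
  Dry to 3100 m: -9.8 × 1.9 km = -18.62°C, so T = -16.02°C.
  Saturated to 3500 m: -6.4 × 0.4 km = -2.56°C, so T = -18.58°C.
Environment:
  Environment to 3500 m: -3.8 × 2.3 km = -8.74°C, so T = -6.14°C.
T_parcel − T_env = -18.58 − (-6.14) = -12.44°C

-12.44°C (parcel cooler than environment)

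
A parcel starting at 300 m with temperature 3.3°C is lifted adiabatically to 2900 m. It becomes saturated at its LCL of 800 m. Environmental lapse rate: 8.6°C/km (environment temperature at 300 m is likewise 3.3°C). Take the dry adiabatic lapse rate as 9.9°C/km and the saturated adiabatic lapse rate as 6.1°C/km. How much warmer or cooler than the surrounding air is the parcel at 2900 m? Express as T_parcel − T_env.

Parcel:
  300 → 800 m (dry, 9.9°C/km): ΔT = -9.9 × 0.5 = -4.95°C → T = -1.65°C
  800 → 2900 m (saturated, 6.1°C/km): ΔT = -6.1 × 2.1 = -12.81°C → T = -14.46°C
Environment:
  300 → 2900 m (environment, 8.6°C/km): ΔT = -8.6 × 2.6 = -22.36°C → T = -19.06°C
T_parcel − T_env = -14.46 − (-19.06) = +4.6°C

+4.6°C (parcel warmer than environment)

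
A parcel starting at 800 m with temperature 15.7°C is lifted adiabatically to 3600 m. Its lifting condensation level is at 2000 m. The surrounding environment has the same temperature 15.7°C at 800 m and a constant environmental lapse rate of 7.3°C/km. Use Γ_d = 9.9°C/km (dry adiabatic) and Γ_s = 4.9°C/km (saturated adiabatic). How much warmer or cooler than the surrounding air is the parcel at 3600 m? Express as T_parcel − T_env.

+0.72°C (parcel warmer than environment)

Parcel:
  800 → 2000 m (dry, 9.9°C/km): ΔT = -9.9 × 1.2 = -11.88°C → T = 3.82°C
  2000 → 3600 m (saturated, 4.9°C/km): ΔT = -4.9 × 1.6 = -7.84°C → T = -4.02°C
Environment:
  800 → 3600 m (environment, 7.3°C/km): ΔT = -7.3 × 2.8 = -20.44°C → T = -4.74°C
T_parcel − T_env = -4.02 − (-4.74) = +0.72°C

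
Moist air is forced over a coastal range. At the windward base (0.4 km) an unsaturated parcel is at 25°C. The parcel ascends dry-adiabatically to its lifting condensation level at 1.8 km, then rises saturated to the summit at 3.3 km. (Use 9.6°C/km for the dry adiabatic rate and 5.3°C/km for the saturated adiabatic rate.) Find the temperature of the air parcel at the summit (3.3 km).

400–1800 m, dry: Δz = 1.4 km ⇒ ΔT = -13.44°C; T = 11.56°C
1800–3300 m, saturated: Δz = 1.5 km ⇒ ΔT = -7.95°C; T = 3.61°C

3.61°C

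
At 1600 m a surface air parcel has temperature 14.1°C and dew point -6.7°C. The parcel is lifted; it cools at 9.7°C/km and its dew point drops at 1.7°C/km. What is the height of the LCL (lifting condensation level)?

4200 m

T and T_d converge at 9.7 − 1.7 = 8°C per km
Height above start = (14.1 − (-6.7)) / 8 = 2.6 km
LCL altitude = 1600 m + 2600 m = 4200 m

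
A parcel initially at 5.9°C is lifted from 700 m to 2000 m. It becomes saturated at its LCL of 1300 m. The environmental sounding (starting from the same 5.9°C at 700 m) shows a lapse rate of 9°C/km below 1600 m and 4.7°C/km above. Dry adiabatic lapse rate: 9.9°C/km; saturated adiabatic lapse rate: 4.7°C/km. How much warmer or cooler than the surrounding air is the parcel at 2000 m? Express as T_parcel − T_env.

+0.75°C (parcel warmer than environment)

Parcel:
  From 700 m to 1300 m (dry): cools by 9.9 × 0.6 = 5.94°C, giving -0.04°C.
  From 1300 m to 2000 m (saturated): cools by 4.7 × 0.7 = 3.29°C, giving -3.33°C.
Environment:
  From 700 m to 1600 m (environment, lower layer): cools by 9 × 0.9 = 8.1°C, giving -2.2°C.
  From 1600 m to 2000 m (environment, upper layer): cools by 4.7 × 0.4 = 1.88°C, giving -4.08°C.
T_parcel − T_env = -3.33 − (-4.08) = +0.75°C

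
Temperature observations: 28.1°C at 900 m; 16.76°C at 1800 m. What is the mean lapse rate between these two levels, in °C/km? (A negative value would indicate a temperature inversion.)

Γ = −ΔT/Δz = (28.1 − 16.76) / (1800 − 900) m
  = 11.34°C / 0.9 km = 12.6°C/km

12.6°C/km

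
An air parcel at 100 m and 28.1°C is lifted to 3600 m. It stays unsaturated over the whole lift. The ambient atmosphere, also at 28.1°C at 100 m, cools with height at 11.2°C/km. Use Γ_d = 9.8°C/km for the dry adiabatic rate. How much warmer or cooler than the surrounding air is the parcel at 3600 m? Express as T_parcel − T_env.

Parcel:
  From 100 m to 3600 m (dry): cools by 9.8 × 3.5 = 34.3°C, giving -6.2°C.
Environment:
  From 100 m to 3600 m (environment): cools by 11.2 × 3.5 = 39.2°C, giving -11.1°C.
T_parcel − T_env = -6.2 − (-11.1) = +4.9°C

+4.9°C (parcel warmer than environment)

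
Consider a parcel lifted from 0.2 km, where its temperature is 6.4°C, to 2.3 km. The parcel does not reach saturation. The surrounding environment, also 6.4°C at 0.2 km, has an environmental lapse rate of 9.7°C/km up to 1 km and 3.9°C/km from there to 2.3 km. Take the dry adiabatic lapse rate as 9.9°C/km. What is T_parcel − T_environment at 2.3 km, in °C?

Parcel:
  From 200 m to 2300 m (dry): cools by 9.9 × 2.1 = 20.79°C, giving -14.39°C.
Environment:
  From 200 m to 1000 m (environment, lower layer): cools by 9.7 × 0.8 = 7.76°C, giving -1.36°C.
  From 1000 m to 2300 m (environment, upper layer): cools by 3.9 × 1.3 = 5.07°C, giving -6.43°C.
T_parcel − T_env = -14.39 − (-6.43) = -7.96°C

-7.96°C (parcel cooler than environment)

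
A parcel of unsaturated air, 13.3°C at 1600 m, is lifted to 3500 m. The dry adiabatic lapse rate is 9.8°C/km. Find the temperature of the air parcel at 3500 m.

1600–3500 m, dry adiabatic: Δz = 1.9 km ⇒ ΔT = -18.62°C; T = -5.32°C

-5.32°C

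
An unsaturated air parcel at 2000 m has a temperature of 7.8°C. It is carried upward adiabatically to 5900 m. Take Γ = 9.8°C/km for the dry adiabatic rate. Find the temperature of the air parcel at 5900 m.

-30.42°C

2000 → 5900 m (dry adiabatic, 9.8°C/km): ΔT = -9.8 × 3.9 = -38.22°C → T = -30.42°C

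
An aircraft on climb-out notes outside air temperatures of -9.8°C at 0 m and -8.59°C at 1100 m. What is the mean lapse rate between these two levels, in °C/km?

Γ = −ΔT/Δz = (-9.8 − (-8.59)) / (1100 − 0) m
  = -1.21°C / 1.1 km = -1.1°C/km

-1.1°C/km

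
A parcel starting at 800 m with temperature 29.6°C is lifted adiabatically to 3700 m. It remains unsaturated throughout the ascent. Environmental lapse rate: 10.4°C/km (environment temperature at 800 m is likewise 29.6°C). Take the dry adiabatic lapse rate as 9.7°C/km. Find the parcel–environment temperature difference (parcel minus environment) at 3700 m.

Parcel:
  800 → 3700 m (dry, 9.7°C/km): ΔT = -9.7 × 2.9 = -28.13°C → T = 1.47°C
Environment:
  800 → 3700 m (environment, 10.4°C/km): ΔT = -10.4 × 2.9 = -30.16°C → T = -0.56°C
T_parcel − T_env = 1.47 − (-0.56) = +2.03°C

+2.03°C (parcel warmer than environment)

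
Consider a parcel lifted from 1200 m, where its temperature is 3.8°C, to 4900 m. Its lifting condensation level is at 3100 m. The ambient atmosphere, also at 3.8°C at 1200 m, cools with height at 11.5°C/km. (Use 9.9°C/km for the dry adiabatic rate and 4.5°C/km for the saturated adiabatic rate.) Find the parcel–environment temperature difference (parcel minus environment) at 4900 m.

+15.64°C (parcel warmer than environment)

Parcel:
  1200–3100 m, dry: Δz = 1.9 km ⇒ ΔT = -18.81°C; T = -15.01°C
  3100–4900 m, saturated: Δz = 1.8 km ⇒ ΔT = -8.1°C; T = -23.11°C
Environment:
  1200–4900 m, environment: Δz = 3.7 km ⇒ ΔT = -42.55°C; T = -38.75°C
T_parcel − T_env = -23.11 − (-38.75) = +15.64°C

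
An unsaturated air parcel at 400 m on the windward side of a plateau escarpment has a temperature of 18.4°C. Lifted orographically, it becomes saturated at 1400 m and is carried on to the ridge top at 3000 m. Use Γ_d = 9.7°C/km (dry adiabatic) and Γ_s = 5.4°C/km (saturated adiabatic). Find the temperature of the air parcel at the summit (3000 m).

0.06°C

400–1400 m, dry: Δz = 1 km ⇒ ΔT = -9.7°C; T = 8.7°C
1400–3000 m, saturated: Δz = 1.6 km ⇒ ΔT = -8.64°C; T = 0.06°C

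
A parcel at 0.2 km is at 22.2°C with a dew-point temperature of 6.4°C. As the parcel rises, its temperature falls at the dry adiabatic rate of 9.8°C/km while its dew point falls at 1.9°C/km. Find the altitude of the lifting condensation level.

T and T_d converge at 9.8 − 1.9 = 7.9°C per km
Height above start = (22.2 − 6.4) / 7.9 = 2 km
LCL altitude = 200 m + 2000 m = 2200 m

2.2 km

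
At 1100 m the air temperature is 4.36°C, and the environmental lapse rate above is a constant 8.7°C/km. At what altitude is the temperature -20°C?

3900 m

Height above start = (4.36 − (-20)) / 8.7 = 2.8 km
Altitude = 1100 m + 2800 m = 3900 m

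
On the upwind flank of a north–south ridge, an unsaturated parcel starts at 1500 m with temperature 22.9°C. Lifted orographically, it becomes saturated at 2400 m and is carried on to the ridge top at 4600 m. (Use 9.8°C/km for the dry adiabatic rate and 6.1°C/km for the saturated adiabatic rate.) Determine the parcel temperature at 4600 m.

Dry to 2400 m: -9.8 × 0.9 km = -8.82°C, so T = 14.08°C.
Saturated to 4600 m: -6.1 × 2.2 km = -13.42°C, so T = 0.66°C.

0.66°C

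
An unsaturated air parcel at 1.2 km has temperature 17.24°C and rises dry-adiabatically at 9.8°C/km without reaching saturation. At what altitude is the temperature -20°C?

5 km

Height above start = (17.24 − (-20)) / 9.8 = 3.8 km
Altitude = 1200 m + 3800 m = 5000 m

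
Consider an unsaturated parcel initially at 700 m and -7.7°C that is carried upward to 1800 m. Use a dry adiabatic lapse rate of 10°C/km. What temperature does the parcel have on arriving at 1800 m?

Dry adiabatic to 1800 m: -10 × 1.1 km = -11°C, so T = -18.7°C.

-18.7°C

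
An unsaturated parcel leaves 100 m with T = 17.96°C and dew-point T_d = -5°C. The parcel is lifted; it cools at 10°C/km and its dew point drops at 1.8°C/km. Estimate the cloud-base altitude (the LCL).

T and T_d converge at 10 − 1.8 = 8.2°C per km
Height above start = (17.96 − (-5)) / 8.2 = 2.8 km
LCL altitude = 100 m + 2800 m = 2900 m

2900 m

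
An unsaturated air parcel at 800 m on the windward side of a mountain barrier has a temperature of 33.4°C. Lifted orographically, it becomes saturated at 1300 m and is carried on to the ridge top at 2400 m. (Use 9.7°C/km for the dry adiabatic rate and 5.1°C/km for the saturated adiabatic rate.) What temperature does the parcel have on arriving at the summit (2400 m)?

22.94°C

800 → 1300 m (dry, 9.7°C/km): ΔT = -9.7 × 0.5 = -4.85°C → T = 28.55°C
1300 → 2400 m (saturated, 5.1°C/km): ΔT = -5.1 × 1.1 = -5.61°C → T = 22.94°C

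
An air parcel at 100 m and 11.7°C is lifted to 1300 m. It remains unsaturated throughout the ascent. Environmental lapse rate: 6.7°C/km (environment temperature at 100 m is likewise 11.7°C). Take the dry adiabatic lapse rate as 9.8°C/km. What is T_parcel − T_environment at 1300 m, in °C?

-3.72°C (parcel cooler than environment)

Parcel:
  100 → 1300 m (dry, 9.8°C/km): ΔT = -9.8 × 1.2 = -11.76°C → T = -0.06°C
Environment:
  100 → 1300 m (environment, 6.7°C/km): ΔT = -6.7 × 1.2 = -8.04°C → T = 3.66°C
T_parcel − T_env = -0.06 − 3.66 = -3.72°C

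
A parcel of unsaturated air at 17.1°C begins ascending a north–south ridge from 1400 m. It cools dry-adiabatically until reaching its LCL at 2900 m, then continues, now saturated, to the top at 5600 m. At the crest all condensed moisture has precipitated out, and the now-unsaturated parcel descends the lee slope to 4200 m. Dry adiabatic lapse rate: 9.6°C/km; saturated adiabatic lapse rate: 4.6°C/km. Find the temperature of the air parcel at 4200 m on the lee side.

Dry to 2900 m: -9.6 × 1.5 km = -14.4°C, so T = 2.7°C.
Saturated to 5600 m: -4.6 × 2.7 km = -12.42°C, so T = -9.72°C.
Dry descent to 4200 m: +9.6 × 1.4 km = +13.44°C, so T = 3.72°C.

3.72°C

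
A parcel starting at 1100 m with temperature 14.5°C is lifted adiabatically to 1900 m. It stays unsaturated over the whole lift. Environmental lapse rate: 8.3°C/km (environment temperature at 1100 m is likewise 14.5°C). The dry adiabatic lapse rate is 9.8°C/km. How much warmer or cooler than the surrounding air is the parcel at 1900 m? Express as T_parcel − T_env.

Parcel:
  1100 → 1900 m (dry, 9.8°C/km): ΔT = -9.8 × 0.8 = -7.84°C → T = 6.66°C
Environment:
  1100 → 1900 m (environment, 8.3°C/km): ΔT = -8.3 × 0.8 = -6.64°C → T = 7.86°C
T_parcel − T_env = 6.66 − 7.86 = -1.2°C

-1.2°C (parcel cooler than environment)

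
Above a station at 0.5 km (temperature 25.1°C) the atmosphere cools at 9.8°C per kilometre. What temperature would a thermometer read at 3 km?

500–3000 m, environmental: Δz = 2.5 km ⇒ ΔT = -24.5°C; T = 0.6°C

0.6°C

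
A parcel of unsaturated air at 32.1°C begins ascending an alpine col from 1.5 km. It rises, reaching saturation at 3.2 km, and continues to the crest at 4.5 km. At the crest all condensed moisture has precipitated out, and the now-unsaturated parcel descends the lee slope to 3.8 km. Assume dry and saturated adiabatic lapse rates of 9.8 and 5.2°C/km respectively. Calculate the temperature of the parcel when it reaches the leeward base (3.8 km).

1500–3200 m, dry: Δz = 1.7 km ⇒ ΔT = -16.66°C; T = 15.44°C
3200–4500 m, saturated: Δz = 1.3 km ⇒ ΔT = -6.76°C; T = 8.68°C
4500–3800 m, dry descent: Δz = 0.7 km ⇒ ΔT = +6.86°C; T = 15.54°C

15.54°C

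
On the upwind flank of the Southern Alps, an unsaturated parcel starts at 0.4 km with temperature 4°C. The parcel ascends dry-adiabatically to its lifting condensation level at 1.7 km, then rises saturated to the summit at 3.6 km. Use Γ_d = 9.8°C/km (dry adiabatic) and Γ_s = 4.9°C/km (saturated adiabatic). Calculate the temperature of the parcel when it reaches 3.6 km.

-18.05°C

400 → 1700 m (dry, 9.8°C/km): ΔT = -9.8 × 1.3 = -12.74°C → T = -8.74°C
1700 → 3600 m (saturated, 4.9°C/km): ΔT = -4.9 × 1.9 = -9.31°C → T = -18.05°C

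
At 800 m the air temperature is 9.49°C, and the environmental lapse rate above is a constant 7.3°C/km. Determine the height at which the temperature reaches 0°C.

2100 m

Height above start = (9.49 − 0) / 7.3 = 1.3 km
Altitude = 800 m + 1300 m = 2100 m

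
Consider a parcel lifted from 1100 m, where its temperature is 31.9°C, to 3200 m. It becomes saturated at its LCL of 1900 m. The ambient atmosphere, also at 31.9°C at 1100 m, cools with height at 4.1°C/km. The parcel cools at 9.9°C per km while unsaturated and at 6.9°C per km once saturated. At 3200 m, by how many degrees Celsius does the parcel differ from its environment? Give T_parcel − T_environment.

Parcel:
  1100–1900 m, dry: Δz = 0.8 km ⇒ ΔT = -7.92°C; T = 23.98°C
  1900–3200 m, saturated: Δz = 1.3 km ⇒ ΔT = -8.97°C; T = 15.01°C
Environment:
  1100–3200 m, environment: Δz = 2.1 km ⇒ ΔT = -8.61°C; T = 23.29°C
T_parcel − T_env = 15.01 − 23.29 = -8.28°C

-8.28°C (parcel cooler than environment)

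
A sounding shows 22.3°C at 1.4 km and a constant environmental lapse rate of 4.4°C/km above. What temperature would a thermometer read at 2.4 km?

From 1400 m to 2400 m (environmental): cools by 4.4 × 1 = 4.4°C, giving 17.9°C.

17.9°C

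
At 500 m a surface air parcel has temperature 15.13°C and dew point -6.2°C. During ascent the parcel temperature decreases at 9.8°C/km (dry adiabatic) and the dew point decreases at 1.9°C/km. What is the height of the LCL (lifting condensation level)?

3200 m

T and T_d converge at 9.8 − 1.9 = 7.9°C per km
Height above start = (15.13 − (-6.2)) / 7.9 = 2.7 km
LCL altitude = 500 m + 2700 m = 3200 m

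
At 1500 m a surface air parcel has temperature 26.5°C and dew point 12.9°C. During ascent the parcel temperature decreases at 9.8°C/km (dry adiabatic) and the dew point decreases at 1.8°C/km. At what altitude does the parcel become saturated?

T and T_d converge at 9.8 − 1.8 = 8°C per km
Height above start = (26.5 − 12.9) / 8 = 1.7 km
LCL altitude = 1500 m + 1700 m = 3200 m

3200 m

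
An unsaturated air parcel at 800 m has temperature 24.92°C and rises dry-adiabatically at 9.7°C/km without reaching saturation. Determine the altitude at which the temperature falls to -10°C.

4400 m

Height above start = (24.92 − (-10)) / 9.7 = 3.6 km
Altitude = 800 m + 3600 m = 4400 m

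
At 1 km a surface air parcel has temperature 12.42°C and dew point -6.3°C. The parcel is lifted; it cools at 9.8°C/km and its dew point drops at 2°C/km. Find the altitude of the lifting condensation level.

3.4 km

T and T_d converge at 9.8 − 2 = 7.8°C per km
Height above start = (12.42 − (-6.3)) / 7.8 = 2.4 km
LCL altitude = 1000 m + 2400 m = 3400 m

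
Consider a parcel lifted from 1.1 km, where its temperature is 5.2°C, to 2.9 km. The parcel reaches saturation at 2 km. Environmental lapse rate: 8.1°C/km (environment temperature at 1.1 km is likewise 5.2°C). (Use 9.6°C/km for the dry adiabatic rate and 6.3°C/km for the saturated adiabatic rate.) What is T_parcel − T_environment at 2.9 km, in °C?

+0.27°C (parcel warmer than environment)

Parcel:
  Dry to 2000 m: -9.6 × 0.9 km = -8.64°C, so T = -3.44°C.
  Saturated to 2900 m: -6.3 × 0.9 km = -5.67°C, so T = -9.11°C.
Environment:
  Environment to 2900 m: -8.1 × 1.8 km = -14.58°C, so T = -9.38°C.
T_parcel − T_env = -9.11 − (-9.38) = +0.27°C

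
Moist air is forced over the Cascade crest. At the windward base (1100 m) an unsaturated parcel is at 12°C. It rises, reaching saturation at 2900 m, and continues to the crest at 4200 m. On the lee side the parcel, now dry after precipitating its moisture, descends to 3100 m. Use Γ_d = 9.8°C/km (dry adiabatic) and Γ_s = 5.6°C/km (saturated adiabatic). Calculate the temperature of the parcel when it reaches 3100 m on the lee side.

1100–2900 m, dry: Δz = 1.8 km ⇒ ΔT = -17.64°C; T = -5.64°C
2900–4200 m, saturated: Δz = 1.3 km ⇒ ΔT = -7.28°C; T = -12.92°C
4200–3100 m, dry descent: Δz = 1.1 km ⇒ ΔT = +10.78°C; T = -2.14°C

-2.14°C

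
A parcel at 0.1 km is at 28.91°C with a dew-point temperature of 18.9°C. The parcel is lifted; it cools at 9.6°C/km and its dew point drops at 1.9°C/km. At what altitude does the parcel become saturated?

1.4 km

T and T_d converge at 9.6 − 1.9 = 7.7°C per km
Height above start = (28.91 − 18.9) / 7.7 = 1.3 km
LCL altitude = 100 m + 1300 m = 1400 m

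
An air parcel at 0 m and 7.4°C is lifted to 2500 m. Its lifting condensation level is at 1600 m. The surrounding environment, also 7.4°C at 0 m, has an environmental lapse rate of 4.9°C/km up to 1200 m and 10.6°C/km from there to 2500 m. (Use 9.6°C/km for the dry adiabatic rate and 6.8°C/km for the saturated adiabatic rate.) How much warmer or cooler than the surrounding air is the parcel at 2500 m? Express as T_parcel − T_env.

-1.82°C (parcel cooler than environment)

Parcel:
  From 0 m to 1600 m (dry): cools by 9.6 × 1.6 = 15.36°C, giving -7.96°C.
  From 1600 m to 2500 m (saturated): cools by 6.8 × 0.9 = 6.12°C, giving -14.08°C.
Environment:
  From 0 m to 1200 m (environment, lower layer): cools by 4.9 × 1.2 = 5.88°C, giving 1.52°C.
  From 1200 m to 2500 m (environment, upper layer): cools by 10.6 × 1.3 = 13.78°C, giving -12.26°C.
T_parcel − T_env = -14.08 − (-12.26) = -1.82°C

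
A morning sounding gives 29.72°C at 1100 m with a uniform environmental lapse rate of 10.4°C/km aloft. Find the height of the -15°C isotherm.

Height above start = (29.72 − (-15)) / 10.4 = 4.3 km
Altitude = 1100 m + 4300 m = 5400 m

5400 m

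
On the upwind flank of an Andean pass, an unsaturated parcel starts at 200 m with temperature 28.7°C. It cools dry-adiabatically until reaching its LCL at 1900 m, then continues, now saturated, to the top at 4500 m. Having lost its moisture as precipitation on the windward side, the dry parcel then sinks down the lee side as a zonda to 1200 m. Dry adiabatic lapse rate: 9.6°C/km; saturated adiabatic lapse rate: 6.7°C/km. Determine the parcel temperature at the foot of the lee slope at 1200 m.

From 200 m to 1900 m (dry): cools by 9.6 × 1.7 = 16.32°C, giving 12.38°C.
From 1900 m to 4500 m (saturated): cools by 6.7 × 2.6 = 17.42°C, giving -5.04°C.
From 4500 m to 1200 m (dry descent): warms by 9.6 × 3.3 = 31.68°C, giving 26.64°C.

26.64°C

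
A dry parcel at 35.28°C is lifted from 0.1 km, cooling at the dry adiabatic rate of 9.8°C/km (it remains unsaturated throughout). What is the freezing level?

Height above start = (35.28 − 0) / 9.8 = 3.6 km
Altitude = 100 m + 3600 m = 3700 m

3.7 km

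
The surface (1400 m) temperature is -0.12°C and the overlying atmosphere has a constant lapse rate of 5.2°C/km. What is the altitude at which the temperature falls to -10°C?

3300 m

Height above start = (-0.12 − (-10)) / 5.2 = 1.9 km
Altitude = 1400 m + 1900 m = 3300 m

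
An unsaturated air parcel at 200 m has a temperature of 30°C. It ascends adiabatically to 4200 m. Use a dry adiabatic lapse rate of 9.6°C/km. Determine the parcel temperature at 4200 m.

200 → 4200 m (dry adiabatic, 9.6°C/km): ΔT = -9.6 × 4 = -38.4°C → T = -8.4°C

-8.4°C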